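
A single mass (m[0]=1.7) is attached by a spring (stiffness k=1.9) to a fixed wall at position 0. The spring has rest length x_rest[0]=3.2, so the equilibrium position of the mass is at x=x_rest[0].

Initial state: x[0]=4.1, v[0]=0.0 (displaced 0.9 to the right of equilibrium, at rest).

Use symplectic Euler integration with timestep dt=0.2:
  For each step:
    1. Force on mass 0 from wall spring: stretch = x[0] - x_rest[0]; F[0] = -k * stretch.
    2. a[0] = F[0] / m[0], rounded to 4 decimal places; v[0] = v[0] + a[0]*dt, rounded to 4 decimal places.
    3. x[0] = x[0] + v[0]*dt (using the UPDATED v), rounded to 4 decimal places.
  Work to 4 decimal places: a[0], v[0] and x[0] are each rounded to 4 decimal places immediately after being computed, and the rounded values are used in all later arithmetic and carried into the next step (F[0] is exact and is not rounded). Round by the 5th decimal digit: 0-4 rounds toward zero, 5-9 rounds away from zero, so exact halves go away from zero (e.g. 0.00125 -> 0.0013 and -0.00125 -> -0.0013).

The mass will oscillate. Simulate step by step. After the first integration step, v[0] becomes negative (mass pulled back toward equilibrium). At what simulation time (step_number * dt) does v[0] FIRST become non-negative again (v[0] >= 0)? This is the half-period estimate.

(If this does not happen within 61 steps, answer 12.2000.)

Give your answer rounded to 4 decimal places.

Step 0: x=[4.1000] v=[0.0000]
Step 1: x=[4.0598] v=[-0.2012]
Step 2: x=[3.9811] v=[-0.3934]
Step 3: x=[3.8675] v=[-0.5680]
Step 4: x=[3.7241] v=[-0.7172]
Step 5: x=[3.5572] v=[-0.8344]
Step 6: x=[3.3744] v=[-0.9142]
Step 7: x=[3.1838] v=[-0.9532]
Step 8: x=[2.9939] v=[-0.9496]
Step 9: x=[2.8132] v=[-0.9035]
Step 10: x=[2.6498] v=[-0.8170]
Step 11: x=[2.5110] v=[-0.6940]
Step 12: x=[2.4030] v=[-0.5400]
Step 13: x=[2.3306] v=[-0.3618]
Step 14: x=[2.2971] v=[-0.1675]
Step 15: x=[2.3040] v=[0.0343]
First v>=0 after going negative at step 15, time=3.0000

Answer: 3.0000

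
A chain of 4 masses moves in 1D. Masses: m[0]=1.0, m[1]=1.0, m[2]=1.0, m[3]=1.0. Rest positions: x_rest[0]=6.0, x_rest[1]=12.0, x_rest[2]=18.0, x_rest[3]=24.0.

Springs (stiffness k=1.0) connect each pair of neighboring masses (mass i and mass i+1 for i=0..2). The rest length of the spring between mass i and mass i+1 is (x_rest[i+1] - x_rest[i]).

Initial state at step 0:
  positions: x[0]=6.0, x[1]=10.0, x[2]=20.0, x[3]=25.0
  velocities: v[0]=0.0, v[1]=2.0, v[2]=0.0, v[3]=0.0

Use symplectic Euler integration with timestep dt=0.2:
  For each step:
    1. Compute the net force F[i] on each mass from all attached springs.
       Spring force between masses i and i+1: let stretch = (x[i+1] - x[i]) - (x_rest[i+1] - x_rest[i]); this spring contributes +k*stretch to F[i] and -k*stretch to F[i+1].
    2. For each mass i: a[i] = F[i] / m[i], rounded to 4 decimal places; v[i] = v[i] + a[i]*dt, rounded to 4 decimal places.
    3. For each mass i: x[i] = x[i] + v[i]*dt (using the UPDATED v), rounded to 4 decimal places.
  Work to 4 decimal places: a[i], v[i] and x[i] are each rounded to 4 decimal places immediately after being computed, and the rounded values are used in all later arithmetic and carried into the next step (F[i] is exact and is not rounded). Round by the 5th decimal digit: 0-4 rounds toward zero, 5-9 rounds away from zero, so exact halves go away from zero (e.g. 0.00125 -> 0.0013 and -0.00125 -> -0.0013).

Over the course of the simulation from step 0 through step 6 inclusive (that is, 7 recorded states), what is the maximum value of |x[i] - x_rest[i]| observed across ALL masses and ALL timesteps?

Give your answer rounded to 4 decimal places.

Answer: 2.7053

Derivation:
Step 0: x=[6.0000 10.0000 20.0000 25.0000] v=[0.0000 2.0000 0.0000 0.0000]
Step 1: x=[5.9200 10.6400 19.8000 25.0400] v=[-0.4000 3.2000 -1.0000 0.2000]
Step 2: x=[5.7888 11.4576 19.4432 25.1104] v=[-0.6560 4.0880 -1.7840 0.3520]
Step 3: x=[5.6444 12.3679 18.9937 25.1941] v=[-0.7222 4.5514 -2.2477 0.4186]
Step 4: x=[5.5289 13.2743 18.5271 25.2698] v=[-0.5775 4.5319 -2.3328 0.3785]
Step 5: x=[5.4832 14.0810 18.1201 25.3158] v=[-0.2284 4.0334 -2.0348 0.2300]
Step 6: x=[5.5414 14.7053 17.8394 25.3140] v=[0.2912 3.1217 -1.4035 -0.0091]
Max displacement = 2.7053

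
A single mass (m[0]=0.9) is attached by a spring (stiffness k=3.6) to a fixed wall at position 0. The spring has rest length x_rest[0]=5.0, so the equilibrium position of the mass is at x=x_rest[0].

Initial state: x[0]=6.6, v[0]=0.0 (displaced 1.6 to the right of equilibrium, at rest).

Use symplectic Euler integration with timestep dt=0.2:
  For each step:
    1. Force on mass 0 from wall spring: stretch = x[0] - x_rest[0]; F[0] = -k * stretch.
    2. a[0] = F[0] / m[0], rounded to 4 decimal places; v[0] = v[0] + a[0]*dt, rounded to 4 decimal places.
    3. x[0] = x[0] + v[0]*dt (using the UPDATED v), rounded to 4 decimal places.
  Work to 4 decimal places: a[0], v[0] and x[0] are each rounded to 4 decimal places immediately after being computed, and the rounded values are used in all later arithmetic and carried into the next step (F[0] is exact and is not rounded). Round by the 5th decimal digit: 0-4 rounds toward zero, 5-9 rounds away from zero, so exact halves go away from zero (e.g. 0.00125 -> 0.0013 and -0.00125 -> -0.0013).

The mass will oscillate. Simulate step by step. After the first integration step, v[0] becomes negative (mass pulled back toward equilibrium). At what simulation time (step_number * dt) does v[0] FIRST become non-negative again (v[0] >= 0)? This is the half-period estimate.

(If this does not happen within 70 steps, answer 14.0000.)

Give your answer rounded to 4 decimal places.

Step 0: x=[6.6000] v=[0.0000]
Step 1: x=[6.3440] v=[-1.2800]
Step 2: x=[5.8730] v=[-2.3552]
Step 3: x=[5.2623] v=[-3.0536]
Step 4: x=[4.6096] v=[-3.2634]
Step 5: x=[4.0194] v=[-2.9511]
Step 6: x=[3.5861] v=[-2.1666]
Step 7: x=[3.3790] v=[-1.0355]
Step 8: x=[3.4313] v=[0.2613]
First v>=0 after going negative at step 8, time=1.6000

Answer: 1.6000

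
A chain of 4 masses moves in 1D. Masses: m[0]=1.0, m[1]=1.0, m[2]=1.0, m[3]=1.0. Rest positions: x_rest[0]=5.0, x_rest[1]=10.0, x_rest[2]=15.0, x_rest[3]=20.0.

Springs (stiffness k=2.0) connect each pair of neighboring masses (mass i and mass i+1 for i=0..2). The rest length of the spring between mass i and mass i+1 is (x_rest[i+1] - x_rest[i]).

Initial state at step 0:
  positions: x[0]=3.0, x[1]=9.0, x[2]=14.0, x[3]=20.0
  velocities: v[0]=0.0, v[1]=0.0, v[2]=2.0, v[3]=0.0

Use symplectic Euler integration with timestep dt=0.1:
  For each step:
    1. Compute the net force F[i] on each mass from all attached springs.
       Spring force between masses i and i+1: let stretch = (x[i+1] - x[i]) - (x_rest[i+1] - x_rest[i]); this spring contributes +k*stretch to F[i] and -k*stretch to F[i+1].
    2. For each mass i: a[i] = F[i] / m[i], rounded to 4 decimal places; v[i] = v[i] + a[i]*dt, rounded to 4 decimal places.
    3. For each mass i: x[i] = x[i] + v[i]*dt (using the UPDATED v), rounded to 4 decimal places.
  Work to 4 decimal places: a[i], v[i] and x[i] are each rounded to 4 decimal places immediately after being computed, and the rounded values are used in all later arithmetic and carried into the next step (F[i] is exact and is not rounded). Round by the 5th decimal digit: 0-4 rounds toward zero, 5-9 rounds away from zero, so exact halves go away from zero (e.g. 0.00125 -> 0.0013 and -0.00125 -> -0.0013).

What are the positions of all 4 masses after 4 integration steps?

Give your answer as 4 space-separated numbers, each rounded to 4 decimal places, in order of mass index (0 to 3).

Answer: 3.1888 8.8614 14.8996 19.8502

Derivation:
Step 0: x=[3.0000 9.0000 14.0000 20.0000] v=[0.0000 0.0000 2.0000 0.0000]
Step 1: x=[3.0200 8.9800 14.2200 19.9800] v=[0.2000 -0.2000 2.2000 -0.2000]
Step 2: x=[3.0592 8.9456 14.4504 19.9448] v=[0.3920 -0.3440 2.3040 -0.3520]
Step 3: x=[3.1161 8.9036 14.6806 19.8997] v=[0.5693 -0.4203 2.3019 -0.4509]
Step 4: x=[3.1888 8.8614 14.8996 19.8502] v=[0.7268 -0.4224 2.1903 -0.4947]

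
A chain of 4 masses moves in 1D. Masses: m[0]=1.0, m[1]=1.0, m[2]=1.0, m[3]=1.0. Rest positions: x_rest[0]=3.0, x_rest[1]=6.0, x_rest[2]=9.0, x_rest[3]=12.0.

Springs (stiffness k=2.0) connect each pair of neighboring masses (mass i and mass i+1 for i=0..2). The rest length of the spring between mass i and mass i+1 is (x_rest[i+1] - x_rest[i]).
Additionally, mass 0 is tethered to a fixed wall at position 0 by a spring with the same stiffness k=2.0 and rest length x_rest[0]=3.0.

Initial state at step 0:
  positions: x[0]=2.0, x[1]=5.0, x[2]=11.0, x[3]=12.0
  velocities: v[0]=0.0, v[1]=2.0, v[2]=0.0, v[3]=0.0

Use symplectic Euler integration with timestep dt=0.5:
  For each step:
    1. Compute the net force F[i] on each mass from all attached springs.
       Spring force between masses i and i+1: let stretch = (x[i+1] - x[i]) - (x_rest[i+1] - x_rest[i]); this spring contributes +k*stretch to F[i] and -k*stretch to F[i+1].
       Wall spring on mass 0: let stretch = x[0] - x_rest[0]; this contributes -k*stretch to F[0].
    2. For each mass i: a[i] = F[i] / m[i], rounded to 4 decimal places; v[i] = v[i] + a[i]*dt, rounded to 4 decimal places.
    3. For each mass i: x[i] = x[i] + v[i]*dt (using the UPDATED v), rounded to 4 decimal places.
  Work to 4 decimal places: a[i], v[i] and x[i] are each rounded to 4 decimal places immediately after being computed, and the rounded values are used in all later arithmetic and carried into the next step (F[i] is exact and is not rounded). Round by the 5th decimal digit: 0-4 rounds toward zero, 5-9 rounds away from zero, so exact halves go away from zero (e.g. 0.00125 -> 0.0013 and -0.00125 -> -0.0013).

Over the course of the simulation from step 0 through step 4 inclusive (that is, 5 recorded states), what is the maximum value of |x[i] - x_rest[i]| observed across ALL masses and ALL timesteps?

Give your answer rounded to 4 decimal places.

Answer: 2.7500

Derivation:
Step 0: x=[2.0000 5.0000 11.0000 12.0000] v=[0.0000 2.0000 0.0000 0.0000]
Step 1: x=[2.5000 7.5000 8.5000 13.0000] v=[1.0000 5.0000 -5.0000 2.0000]
Step 2: x=[4.2500 8.0000 7.7500 13.2500] v=[3.5000 1.0000 -1.5000 0.5000]
Step 3: x=[5.7500 6.5000 9.8750 12.2500] v=[3.0000 -3.0000 4.2500 -2.0000]
Step 4: x=[4.7500 6.3125 11.5000 11.5625] v=[-2.0000 -0.3750 3.2500 -1.3750]
Max displacement = 2.7500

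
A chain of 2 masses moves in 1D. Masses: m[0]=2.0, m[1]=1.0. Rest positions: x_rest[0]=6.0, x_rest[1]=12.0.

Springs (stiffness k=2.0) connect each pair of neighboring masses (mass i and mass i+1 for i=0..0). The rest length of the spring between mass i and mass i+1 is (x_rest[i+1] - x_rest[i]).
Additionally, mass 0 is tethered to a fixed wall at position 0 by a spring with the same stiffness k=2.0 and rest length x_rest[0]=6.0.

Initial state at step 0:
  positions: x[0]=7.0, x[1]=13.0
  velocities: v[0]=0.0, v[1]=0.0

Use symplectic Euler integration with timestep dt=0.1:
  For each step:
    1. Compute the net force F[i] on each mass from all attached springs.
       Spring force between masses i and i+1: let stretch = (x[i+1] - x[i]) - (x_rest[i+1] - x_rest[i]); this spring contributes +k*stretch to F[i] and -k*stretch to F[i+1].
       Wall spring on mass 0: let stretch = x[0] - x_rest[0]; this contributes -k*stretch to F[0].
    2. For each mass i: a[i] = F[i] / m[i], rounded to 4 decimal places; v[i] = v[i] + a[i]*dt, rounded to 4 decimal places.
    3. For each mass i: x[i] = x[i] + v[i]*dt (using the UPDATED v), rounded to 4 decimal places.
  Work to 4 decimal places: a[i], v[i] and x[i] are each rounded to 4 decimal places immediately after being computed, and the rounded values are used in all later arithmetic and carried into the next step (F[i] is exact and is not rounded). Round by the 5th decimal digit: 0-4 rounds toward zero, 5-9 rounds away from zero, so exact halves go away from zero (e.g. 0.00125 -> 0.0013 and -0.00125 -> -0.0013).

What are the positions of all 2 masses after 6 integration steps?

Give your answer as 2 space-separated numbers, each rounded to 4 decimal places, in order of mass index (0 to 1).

Answer: 6.8036 12.9867

Derivation:
Step 0: x=[7.0000 13.0000] v=[0.0000 0.0000]
Step 1: x=[6.9900 13.0000] v=[-0.1000 0.0000]
Step 2: x=[6.9702 12.9998] v=[-0.1980 -0.0020]
Step 3: x=[6.9410 12.9990] v=[-0.2921 -0.0079]
Step 4: x=[6.9030 12.9971] v=[-0.3804 -0.0195]
Step 5: x=[6.8569 12.9933] v=[-0.4613 -0.0383]
Step 6: x=[6.8036 12.9867] v=[-0.5334 -0.0656]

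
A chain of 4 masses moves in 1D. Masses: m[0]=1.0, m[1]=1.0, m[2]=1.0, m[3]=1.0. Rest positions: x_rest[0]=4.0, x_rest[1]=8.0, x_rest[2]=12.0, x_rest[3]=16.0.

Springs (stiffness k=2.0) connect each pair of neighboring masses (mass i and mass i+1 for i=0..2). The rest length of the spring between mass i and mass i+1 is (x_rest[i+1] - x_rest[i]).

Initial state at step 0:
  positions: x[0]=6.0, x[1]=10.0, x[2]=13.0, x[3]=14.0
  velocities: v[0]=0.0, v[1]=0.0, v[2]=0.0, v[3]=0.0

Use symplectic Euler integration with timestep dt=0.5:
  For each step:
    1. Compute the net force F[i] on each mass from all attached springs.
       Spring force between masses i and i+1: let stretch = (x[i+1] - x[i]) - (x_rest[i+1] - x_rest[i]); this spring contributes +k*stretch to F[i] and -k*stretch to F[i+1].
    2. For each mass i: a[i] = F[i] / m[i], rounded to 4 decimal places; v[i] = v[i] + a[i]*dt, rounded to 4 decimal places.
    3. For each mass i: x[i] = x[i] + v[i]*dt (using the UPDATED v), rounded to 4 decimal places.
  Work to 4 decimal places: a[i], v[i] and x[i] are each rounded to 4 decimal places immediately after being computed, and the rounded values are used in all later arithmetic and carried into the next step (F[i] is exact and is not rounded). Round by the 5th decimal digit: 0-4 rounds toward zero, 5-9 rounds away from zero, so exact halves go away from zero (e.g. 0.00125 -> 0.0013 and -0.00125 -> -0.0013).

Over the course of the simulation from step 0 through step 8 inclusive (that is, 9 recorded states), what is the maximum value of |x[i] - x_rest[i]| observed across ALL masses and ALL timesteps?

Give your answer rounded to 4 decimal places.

Answer: 2.3125

Derivation:
Step 0: x=[6.0000 10.0000 13.0000 14.0000] v=[0.0000 0.0000 0.0000 0.0000]
Step 1: x=[6.0000 9.5000 12.0000 15.5000] v=[0.0000 -1.0000 -2.0000 3.0000]
Step 2: x=[5.7500 8.5000 11.5000 17.2500] v=[-0.5000 -2.0000 -1.0000 3.5000]
Step 3: x=[4.8750 7.6250 12.3750 18.1250] v=[-1.7500 -1.7500 1.7500 1.7500]
Step 4: x=[3.3750 7.7500 13.7500 18.1250] v=[-3.0000 0.2500 2.7500 0.0000]
Step 5: x=[2.0625 8.6875 14.3125 17.9375] v=[-2.6250 1.8750 1.1250 -0.3750]
Step 6: x=[2.0625 9.1250 13.8750 17.9375] v=[0.0000 0.8750 -0.8750 0.0000]
Step 7: x=[3.5938 8.4063 13.0938 17.9063] v=[3.0625 -1.4375 -1.5625 -0.0625]
Step 8: x=[5.5313 7.6251 12.3751 17.4688] v=[3.8750 -1.5625 -1.4375 -0.8750]
Max displacement = 2.3125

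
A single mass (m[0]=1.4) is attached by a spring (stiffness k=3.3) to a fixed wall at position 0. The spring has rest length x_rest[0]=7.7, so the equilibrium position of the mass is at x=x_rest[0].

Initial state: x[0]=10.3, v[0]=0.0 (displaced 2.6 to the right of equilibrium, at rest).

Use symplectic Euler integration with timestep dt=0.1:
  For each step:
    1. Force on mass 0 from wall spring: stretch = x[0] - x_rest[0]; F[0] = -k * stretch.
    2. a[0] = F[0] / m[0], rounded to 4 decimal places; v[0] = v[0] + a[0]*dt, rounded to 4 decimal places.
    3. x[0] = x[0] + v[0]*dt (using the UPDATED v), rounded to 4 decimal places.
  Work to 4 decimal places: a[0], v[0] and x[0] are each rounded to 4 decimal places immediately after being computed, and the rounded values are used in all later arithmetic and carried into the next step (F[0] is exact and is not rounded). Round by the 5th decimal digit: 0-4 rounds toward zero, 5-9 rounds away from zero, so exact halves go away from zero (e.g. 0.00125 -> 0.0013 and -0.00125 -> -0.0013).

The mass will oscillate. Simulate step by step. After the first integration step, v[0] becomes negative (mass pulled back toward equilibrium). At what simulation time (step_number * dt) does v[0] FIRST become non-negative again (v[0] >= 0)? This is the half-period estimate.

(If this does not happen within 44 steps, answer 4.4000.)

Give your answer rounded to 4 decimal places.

Step 0: x=[10.3000] v=[0.0000]
Step 1: x=[10.2387] v=[-0.6129]
Step 2: x=[10.1176] v=[-1.2113]
Step 3: x=[9.9395] v=[-1.7812]
Step 4: x=[9.7086] v=[-2.3091]
Step 5: x=[9.4303] v=[-2.7826]
Step 6: x=[9.1113] v=[-3.1905]
Step 7: x=[8.7590] v=[-3.5232]
Step 8: x=[8.3817] v=[-3.7728]
Step 9: x=[7.9884] v=[-3.9335]
Step 10: x=[7.5883] v=[-4.0015]
Step 11: x=[7.1908] v=[-3.9752]
Step 12: x=[6.8053] v=[-3.8552]
Step 13: x=[6.4409] v=[-3.6443]
Step 14: x=[6.1062] v=[-3.3475]
Step 15: x=[5.8090] v=[-2.9718]
Step 16: x=[5.5564] v=[-2.5261]
Step 17: x=[5.3543] v=[-2.0208]
Step 18: x=[5.2075] v=[-1.4679]
Step 19: x=[5.1195] v=[-0.8804]
Step 20: x=[5.0923] v=[-0.2721]
Step 21: x=[5.1266] v=[0.3426]
First v>=0 after going negative at step 21, time=2.1000

Answer: 2.1000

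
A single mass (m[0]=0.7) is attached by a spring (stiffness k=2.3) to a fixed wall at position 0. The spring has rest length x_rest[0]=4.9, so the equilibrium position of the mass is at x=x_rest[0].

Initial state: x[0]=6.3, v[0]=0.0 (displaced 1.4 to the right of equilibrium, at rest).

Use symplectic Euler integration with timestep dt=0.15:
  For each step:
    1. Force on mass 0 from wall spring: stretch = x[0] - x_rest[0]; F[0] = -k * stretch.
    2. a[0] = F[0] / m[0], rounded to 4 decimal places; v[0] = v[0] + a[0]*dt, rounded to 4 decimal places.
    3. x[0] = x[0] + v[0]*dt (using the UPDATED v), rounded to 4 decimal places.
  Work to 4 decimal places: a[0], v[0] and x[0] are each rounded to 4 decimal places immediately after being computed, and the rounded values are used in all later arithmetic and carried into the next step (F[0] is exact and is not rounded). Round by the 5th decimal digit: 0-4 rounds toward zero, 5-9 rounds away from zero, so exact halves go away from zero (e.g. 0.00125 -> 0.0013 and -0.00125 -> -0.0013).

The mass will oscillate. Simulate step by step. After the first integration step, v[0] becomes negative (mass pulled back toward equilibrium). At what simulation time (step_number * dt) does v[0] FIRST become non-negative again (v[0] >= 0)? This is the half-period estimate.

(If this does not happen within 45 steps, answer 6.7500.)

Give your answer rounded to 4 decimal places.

Answer: 1.8000

Derivation:
Step 0: x=[6.3000] v=[0.0000]
Step 1: x=[6.1965] v=[-0.6900]
Step 2: x=[5.9972] v=[-1.3290]
Step 3: x=[5.7167] v=[-1.8698]
Step 4: x=[5.3759] v=[-2.2723]
Step 5: x=[4.9999] v=[-2.5069]
Step 6: x=[4.6165] v=[-2.5561]
Step 7: x=[4.2540] v=[-2.4164]
Step 8: x=[3.9393] v=[-2.0980]
Step 9: x=[3.6956] v=[-1.6245]
Step 10: x=[3.5410] v=[-1.0309]
Step 11: x=[3.4868] v=[-0.3611]
Step 12: x=[3.5371] v=[0.3354]
First v>=0 after going negative at step 12, time=1.8000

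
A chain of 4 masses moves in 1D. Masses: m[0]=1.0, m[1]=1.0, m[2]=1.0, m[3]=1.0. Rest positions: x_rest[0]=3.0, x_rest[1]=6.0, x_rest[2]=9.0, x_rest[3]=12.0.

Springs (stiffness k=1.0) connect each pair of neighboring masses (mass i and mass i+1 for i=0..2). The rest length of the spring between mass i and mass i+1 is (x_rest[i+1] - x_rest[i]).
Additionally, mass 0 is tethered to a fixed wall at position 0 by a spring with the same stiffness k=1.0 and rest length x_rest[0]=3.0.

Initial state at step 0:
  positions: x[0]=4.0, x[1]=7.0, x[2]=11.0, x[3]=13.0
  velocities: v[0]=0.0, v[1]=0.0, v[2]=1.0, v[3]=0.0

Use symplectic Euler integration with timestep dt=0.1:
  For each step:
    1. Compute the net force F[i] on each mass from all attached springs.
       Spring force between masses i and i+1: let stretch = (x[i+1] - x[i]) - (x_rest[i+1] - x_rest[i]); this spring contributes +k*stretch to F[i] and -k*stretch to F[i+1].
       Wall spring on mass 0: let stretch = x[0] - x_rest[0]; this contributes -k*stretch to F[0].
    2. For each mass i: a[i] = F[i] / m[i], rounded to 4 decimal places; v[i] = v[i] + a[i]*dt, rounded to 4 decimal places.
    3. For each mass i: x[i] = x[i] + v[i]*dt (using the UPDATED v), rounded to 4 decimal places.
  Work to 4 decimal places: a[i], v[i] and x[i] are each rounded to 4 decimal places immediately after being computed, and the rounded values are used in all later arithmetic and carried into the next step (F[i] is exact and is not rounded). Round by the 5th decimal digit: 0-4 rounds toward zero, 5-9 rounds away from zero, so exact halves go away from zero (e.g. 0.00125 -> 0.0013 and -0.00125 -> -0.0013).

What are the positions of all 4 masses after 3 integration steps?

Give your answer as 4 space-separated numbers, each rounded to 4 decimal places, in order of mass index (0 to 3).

Step 0: x=[4.0000 7.0000 11.0000 13.0000] v=[0.0000 0.0000 1.0000 0.0000]
Step 1: x=[3.9900 7.0100 11.0800 13.0100] v=[-0.1000 0.1000 0.8000 0.1000]
Step 2: x=[3.9703 7.0305 11.1386 13.0307] v=[-0.1970 0.2050 0.5860 0.2070]
Step 3: x=[3.9415 7.0615 11.1750 13.0625] v=[-0.2880 0.3098 0.3644 0.3178]

Answer: 3.9415 7.0615 11.1750 13.0625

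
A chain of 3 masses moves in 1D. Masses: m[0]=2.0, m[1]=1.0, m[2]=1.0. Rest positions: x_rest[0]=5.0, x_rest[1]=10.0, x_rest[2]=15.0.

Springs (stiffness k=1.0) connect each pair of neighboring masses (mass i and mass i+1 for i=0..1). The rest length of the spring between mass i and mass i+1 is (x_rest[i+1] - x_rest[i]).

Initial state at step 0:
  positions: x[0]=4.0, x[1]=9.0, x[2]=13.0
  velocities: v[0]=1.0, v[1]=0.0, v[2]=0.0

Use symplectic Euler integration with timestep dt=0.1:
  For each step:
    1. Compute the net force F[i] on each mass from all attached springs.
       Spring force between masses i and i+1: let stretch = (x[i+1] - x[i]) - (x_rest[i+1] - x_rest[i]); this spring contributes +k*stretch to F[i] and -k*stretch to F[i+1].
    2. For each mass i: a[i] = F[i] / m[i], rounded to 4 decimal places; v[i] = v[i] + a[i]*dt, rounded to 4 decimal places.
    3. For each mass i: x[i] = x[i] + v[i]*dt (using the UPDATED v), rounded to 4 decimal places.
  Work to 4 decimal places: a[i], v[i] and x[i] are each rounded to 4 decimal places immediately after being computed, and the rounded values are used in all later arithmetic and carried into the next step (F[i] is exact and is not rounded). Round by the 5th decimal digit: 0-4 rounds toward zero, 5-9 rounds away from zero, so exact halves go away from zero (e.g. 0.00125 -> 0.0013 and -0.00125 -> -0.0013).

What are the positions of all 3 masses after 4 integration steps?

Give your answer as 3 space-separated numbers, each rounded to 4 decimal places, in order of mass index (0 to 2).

Answer: 4.3944 8.9143 13.0971

Derivation:
Step 0: x=[4.0000 9.0000 13.0000] v=[1.0000 0.0000 0.0000]
Step 1: x=[4.1000 8.9900 13.0100] v=[1.0000 -0.1000 0.1000]
Step 2: x=[4.1995 8.9713 13.0298] v=[0.9945 -0.1870 0.1980]
Step 3: x=[4.2978 8.9455 13.0590] v=[0.9831 -0.2583 0.2922]
Step 4: x=[4.3944 8.9143 13.0971] v=[0.9655 -0.3117 0.3809]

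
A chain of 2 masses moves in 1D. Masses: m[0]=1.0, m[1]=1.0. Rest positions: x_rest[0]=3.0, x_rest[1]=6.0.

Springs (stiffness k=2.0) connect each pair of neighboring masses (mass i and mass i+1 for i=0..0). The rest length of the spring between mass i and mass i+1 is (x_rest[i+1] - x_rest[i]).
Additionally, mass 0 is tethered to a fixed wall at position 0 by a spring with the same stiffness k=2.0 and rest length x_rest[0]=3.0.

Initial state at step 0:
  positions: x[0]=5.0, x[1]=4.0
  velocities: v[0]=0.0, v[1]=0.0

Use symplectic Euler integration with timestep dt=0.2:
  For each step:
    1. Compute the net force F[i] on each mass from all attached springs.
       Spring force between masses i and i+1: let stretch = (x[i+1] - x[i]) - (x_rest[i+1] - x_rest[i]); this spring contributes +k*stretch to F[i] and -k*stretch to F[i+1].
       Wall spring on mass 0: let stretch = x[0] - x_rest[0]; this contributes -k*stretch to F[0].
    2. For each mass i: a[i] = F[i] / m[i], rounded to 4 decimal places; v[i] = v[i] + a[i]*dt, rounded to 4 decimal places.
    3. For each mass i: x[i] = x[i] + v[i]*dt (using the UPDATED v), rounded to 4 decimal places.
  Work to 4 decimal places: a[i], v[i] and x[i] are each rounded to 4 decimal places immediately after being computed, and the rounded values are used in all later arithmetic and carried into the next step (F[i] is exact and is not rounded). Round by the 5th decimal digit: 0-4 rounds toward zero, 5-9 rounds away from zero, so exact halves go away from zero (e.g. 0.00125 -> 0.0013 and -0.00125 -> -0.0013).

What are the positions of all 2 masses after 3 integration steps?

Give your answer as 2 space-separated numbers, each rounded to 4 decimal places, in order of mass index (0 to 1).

Answer: 2.6105 5.6133

Derivation:
Step 0: x=[5.0000 4.0000] v=[0.0000 0.0000]
Step 1: x=[4.5200 4.3200] v=[-2.4000 1.6000]
Step 2: x=[3.6624 4.8960] v=[-4.2880 2.8800]
Step 3: x=[2.6105 5.6133] v=[-5.2595 3.5866]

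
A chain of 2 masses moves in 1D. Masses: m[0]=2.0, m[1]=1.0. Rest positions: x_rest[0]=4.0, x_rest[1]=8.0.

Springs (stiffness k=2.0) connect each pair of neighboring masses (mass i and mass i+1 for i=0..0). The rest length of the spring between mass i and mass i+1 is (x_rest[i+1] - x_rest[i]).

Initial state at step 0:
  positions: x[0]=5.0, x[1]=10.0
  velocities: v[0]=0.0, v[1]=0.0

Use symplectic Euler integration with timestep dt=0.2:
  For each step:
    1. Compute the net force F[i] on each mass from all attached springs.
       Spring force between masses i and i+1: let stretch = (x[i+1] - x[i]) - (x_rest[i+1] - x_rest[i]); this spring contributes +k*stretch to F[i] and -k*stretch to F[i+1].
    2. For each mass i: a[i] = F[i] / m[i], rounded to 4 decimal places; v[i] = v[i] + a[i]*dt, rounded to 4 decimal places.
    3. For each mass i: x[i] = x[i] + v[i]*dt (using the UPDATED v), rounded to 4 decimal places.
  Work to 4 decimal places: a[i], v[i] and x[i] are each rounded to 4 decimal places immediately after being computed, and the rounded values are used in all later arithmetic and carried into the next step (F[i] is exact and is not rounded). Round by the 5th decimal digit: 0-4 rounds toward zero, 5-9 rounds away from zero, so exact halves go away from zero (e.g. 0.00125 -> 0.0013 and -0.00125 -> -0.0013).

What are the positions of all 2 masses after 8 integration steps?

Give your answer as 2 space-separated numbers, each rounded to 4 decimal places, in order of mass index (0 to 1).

Answer: 5.6661 8.6675

Derivation:
Step 0: x=[5.0000 10.0000] v=[0.0000 0.0000]
Step 1: x=[5.0400 9.9200] v=[0.2000 -0.4000]
Step 2: x=[5.1152 9.7696] v=[0.3760 -0.7520]
Step 3: x=[5.2166 9.5668] v=[0.5069 -1.0138]
Step 4: x=[5.3320 9.3360] v=[0.5769 -1.1539]
Step 5: x=[5.4475 9.1049] v=[0.5777 -1.1555]
Step 6: x=[5.5493 8.9012] v=[0.5092 -1.0185]
Step 7: x=[5.6252 8.7493] v=[0.3796 -0.7593]
Step 8: x=[5.6661 8.6675] v=[0.2044 -0.4089]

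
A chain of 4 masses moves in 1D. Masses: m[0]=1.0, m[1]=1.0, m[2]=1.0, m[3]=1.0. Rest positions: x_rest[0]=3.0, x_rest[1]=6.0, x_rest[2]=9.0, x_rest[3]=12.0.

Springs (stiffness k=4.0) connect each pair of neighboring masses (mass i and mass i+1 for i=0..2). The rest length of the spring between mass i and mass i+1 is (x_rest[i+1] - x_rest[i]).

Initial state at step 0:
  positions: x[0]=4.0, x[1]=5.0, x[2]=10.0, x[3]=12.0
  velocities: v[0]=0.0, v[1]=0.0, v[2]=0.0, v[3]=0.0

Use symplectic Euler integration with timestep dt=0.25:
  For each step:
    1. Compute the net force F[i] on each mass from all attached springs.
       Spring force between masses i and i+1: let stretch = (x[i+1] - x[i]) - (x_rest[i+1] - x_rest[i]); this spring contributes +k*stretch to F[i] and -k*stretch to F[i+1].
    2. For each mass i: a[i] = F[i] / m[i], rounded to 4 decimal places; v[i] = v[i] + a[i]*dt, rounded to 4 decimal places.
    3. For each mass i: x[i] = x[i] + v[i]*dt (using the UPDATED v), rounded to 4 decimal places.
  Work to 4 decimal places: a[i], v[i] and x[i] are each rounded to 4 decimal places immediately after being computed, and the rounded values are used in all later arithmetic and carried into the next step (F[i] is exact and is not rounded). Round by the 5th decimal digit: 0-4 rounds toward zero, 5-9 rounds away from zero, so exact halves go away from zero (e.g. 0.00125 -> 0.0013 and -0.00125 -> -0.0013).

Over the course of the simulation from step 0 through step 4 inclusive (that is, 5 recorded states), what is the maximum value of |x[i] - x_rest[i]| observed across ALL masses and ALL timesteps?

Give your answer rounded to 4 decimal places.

Step 0: x=[4.0000 5.0000 10.0000 12.0000] v=[0.0000 0.0000 0.0000 0.0000]
Step 1: x=[3.5000 6.0000 9.2500 12.2500] v=[-2.0000 4.0000 -3.0000 1.0000]
Step 2: x=[2.8750 7.1875 8.4375 12.5000] v=[-2.5000 4.7500 -3.2500 1.0000]
Step 3: x=[2.5781 7.6094 8.3281 12.4844] v=[-1.1875 1.6875 -0.4375 -0.0625]
Step 4: x=[2.7891 6.9531 9.0781 12.1797] v=[0.8438 -2.6251 3.0001 -1.2188]
Max displacement = 1.6094

Answer: 1.6094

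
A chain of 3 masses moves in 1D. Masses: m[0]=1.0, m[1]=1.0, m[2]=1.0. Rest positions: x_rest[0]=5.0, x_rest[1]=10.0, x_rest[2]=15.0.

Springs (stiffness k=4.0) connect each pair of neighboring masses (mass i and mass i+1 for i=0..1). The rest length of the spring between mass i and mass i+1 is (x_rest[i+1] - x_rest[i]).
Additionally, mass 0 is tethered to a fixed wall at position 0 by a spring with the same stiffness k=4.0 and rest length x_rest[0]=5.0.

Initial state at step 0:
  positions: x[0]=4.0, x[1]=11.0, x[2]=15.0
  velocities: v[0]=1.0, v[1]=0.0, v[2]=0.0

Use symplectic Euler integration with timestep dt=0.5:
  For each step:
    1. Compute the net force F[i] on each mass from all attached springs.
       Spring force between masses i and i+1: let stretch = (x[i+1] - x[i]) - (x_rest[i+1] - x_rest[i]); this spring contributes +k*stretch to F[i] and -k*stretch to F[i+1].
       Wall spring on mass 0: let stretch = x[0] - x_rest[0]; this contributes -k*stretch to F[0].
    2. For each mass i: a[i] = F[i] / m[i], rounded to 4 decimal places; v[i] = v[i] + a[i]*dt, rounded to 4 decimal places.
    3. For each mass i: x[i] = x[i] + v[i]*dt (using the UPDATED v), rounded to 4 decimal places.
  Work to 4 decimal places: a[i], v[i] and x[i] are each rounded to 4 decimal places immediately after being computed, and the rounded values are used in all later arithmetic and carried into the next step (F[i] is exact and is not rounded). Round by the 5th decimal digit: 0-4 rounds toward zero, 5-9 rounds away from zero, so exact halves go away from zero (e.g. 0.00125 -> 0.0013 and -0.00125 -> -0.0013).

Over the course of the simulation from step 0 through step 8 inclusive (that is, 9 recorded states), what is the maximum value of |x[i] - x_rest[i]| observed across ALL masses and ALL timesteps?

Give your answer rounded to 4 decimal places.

Answer: 2.5000

Derivation:
Step 0: x=[4.0000 11.0000 15.0000] v=[1.0000 0.0000 0.0000]
Step 1: x=[7.5000 8.0000 16.0000] v=[7.0000 -6.0000 2.0000]
Step 2: x=[4.0000 12.5000 14.0000] v=[-7.0000 9.0000 -4.0000]
Step 3: x=[5.0000 10.0000 15.5000] v=[2.0000 -5.0000 3.0000]
Step 4: x=[6.0000 8.0000 16.5000] v=[2.0000 -4.0000 2.0000]
Step 5: x=[3.0000 12.5000 14.0000] v=[-6.0000 9.0000 -5.0000]
Step 6: x=[6.5000 9.0000 15.0000] v=[7.0000 -7.0000 2.0000]
Step 7: x=[6.0000 9.0000 15.0000] v=[-1.0000 0.0000 0.0000]
Step 8: x=[2.5000 12.0000 14.0000] v=[-7.0000 6.0000 -2.0000]
Max displacement = 2.5000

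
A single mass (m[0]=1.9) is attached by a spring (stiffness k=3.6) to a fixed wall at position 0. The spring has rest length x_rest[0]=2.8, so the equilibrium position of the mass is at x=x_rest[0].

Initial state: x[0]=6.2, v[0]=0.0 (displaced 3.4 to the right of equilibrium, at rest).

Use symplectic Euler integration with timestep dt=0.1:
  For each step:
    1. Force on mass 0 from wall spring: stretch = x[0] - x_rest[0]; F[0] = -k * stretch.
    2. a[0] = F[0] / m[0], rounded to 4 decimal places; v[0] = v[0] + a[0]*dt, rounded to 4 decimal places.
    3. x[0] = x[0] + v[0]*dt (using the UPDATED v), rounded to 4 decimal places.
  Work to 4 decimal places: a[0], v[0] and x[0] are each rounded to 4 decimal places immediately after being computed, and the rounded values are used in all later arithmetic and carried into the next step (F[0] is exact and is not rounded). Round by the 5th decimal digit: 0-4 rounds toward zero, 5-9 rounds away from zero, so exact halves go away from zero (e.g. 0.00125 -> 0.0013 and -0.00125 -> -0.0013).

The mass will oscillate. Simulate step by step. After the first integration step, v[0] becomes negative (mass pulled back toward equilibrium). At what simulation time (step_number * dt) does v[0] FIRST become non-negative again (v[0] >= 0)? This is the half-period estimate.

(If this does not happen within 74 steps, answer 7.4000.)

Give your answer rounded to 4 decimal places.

Answer: 2.3000

Derivation:
Step 0: x=[6.2000] v=[0.0000]
Step 1: x=[6.1356] v=[-0.6442]
Step 2: x=[6.0080] v=[-1.2762]
Step 3: x=[5.8196] v=[-1.8840]
Step 4: x=[5.5740] v=[-2.4561]
Step 5: x=[5.2758] v=[-2.9817]
Step 6: x=[4.9307] v=[-3.4508]
Step 7: x=[4.5453] v=[-3.8545]
Step 8: x=[4.1268] v=[-4.1852]
Step 9: x=[3.6831] v=[-4.4366]
Step 10: x=[3.2227] v=[-4.6039]
Step 11: x=[2.7543] v=[-4.6840]
Step 12: x=[2.2868] v=[-4.6753]
Step 13: x=[1.8290] v=[-4.5781]
Step 14: x=[1.3896] v=[-4.3941]
Step 15: x=[0.9769] v=[-4.1269]
Step 16: x=[0.5988] v=[-3.7815]
Step 17: x=[0.2624] v=[-3.3644]
Step 18: x=[-0.0260] v=[-2.8836]
Step 19: x=[-0.2608] v=[-2.3482]
Step 20: x=[-0.4376] v=[-1.7683]
Step 21: x=[-0.5531] v=[-1.1549]
Step 22: x=[-0.6051] v=[-0.5196]
Step 23: x=[-0.5925] v=[0.1256]
First v>=0 after going negative at step 23, time=2.3000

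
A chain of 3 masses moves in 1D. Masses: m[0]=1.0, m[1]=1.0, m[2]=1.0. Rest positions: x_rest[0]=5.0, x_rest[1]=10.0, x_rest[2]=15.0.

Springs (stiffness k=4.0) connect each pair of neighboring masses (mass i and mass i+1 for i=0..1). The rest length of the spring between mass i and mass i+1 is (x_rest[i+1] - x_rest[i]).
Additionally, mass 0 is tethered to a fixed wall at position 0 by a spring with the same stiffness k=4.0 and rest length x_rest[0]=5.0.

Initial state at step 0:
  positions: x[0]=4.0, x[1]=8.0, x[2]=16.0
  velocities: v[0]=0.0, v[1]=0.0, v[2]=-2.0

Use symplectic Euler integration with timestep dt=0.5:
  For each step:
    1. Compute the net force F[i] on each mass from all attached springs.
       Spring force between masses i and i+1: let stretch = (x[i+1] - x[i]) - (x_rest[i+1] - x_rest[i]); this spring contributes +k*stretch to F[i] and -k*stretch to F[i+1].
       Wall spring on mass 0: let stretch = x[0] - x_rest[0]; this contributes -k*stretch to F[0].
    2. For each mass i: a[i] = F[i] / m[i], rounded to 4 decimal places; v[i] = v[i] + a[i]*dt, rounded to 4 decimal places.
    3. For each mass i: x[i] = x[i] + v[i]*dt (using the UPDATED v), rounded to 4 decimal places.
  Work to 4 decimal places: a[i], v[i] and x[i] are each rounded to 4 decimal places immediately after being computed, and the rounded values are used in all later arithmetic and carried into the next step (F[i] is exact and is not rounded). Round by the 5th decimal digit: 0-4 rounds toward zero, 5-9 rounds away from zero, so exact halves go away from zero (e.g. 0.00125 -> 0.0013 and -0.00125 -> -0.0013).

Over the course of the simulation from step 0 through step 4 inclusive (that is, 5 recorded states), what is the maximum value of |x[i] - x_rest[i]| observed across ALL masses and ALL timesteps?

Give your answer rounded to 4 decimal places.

Step 0: x=[4.0000 8.0000 16.0000] v=[0.0000 0.0000 -2.0000]
Step 1: x=[4.0000 12.0000 12.0000] v=[0.0000 8.0000 -8.0000]
Step 2: x=[8.0000 8.0000 13.0000] v=[8.0000 -8.0000 2.0000]
Step 3: x=[4.0000 9.0000 14.0000] v=[-8.0000 2.0000 2.0000]
Step 4: x=[1.0000 10.0000 15.0000] v=[-6.0000 2.0000 2.0000]
Max displacement = 4.0000

Answer: 4.0000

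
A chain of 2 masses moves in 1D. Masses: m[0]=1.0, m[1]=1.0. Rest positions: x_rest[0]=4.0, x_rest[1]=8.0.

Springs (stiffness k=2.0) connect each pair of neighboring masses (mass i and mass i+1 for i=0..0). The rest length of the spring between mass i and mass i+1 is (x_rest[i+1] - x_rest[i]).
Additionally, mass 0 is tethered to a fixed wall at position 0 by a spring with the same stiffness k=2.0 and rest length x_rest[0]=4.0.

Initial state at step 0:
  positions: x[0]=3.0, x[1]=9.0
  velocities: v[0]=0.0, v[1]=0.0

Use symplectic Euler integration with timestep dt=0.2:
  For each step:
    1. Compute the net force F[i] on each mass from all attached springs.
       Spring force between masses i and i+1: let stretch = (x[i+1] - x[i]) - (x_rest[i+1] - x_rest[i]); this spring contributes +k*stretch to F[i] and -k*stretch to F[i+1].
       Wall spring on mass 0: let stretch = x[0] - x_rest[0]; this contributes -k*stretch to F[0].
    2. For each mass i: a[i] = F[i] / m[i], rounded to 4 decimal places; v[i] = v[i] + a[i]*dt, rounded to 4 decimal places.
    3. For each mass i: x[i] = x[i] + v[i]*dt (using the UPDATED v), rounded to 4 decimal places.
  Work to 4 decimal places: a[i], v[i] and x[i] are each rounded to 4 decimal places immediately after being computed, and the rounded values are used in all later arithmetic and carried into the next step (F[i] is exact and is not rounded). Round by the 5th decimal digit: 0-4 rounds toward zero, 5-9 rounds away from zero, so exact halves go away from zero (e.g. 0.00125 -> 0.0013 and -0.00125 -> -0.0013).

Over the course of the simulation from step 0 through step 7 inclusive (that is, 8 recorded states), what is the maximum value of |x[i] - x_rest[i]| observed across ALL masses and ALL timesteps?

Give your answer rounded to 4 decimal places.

Answer: 1.2629

Derivation:
Step 0: x=[3.0000 9.0000] v=[0.0000 0.0000]
Step 1: x=[3.2400 8.8400] v=[1.2000 -0.8000]
Step 2: x=[3.6688 8.5520] v=[2.1440 -1.4400]
Step 3: x=[4.1948 8.1933] v=[2.6298 -1.7933]
Step 4: x=[4.7051 7.8348] v=[2.5513 -1.7927]
Step 5: x=[5.0893 7.5459] v=[1.9211 -1.4446]
Step 6: x=[5.2629 7.3805] v=[0.8680 -0.8272]
Step 7: x=[5.1849 7.3657] v=[-0.3901 -0.0742]
Max displacement = 1.2629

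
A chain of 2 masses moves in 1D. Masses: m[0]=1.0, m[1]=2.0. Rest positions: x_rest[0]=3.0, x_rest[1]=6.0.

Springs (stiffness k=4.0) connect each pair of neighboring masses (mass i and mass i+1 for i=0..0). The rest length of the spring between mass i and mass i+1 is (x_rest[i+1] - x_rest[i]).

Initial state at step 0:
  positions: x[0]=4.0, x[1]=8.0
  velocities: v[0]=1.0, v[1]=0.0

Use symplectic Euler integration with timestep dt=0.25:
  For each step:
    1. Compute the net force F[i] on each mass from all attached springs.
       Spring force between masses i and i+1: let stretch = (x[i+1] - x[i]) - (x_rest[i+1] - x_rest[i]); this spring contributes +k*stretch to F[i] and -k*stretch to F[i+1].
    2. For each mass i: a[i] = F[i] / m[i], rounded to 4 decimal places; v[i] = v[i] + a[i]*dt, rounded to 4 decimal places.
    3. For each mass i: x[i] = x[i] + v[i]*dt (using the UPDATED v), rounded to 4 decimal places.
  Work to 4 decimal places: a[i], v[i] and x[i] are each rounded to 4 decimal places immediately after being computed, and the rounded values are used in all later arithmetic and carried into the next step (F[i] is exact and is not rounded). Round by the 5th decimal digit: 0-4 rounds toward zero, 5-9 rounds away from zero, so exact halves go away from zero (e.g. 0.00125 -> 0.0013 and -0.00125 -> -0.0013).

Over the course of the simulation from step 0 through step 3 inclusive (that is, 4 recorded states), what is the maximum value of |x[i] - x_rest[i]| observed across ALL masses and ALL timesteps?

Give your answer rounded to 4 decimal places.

Step 0: x=[4.0000 8.0000] v=[1.0000 0.0000]
Step 1: x=[4.5000 7.8750] v=[2.0000 -0.5000]
Step 2: x=[5.0938 7.7031] v=[2.3750 -0.6875]
Step 3: x=[5.5899 7.5801] v=[1.9843 -0.4922]
Max displacement = 2.5899

Answer: 2.5899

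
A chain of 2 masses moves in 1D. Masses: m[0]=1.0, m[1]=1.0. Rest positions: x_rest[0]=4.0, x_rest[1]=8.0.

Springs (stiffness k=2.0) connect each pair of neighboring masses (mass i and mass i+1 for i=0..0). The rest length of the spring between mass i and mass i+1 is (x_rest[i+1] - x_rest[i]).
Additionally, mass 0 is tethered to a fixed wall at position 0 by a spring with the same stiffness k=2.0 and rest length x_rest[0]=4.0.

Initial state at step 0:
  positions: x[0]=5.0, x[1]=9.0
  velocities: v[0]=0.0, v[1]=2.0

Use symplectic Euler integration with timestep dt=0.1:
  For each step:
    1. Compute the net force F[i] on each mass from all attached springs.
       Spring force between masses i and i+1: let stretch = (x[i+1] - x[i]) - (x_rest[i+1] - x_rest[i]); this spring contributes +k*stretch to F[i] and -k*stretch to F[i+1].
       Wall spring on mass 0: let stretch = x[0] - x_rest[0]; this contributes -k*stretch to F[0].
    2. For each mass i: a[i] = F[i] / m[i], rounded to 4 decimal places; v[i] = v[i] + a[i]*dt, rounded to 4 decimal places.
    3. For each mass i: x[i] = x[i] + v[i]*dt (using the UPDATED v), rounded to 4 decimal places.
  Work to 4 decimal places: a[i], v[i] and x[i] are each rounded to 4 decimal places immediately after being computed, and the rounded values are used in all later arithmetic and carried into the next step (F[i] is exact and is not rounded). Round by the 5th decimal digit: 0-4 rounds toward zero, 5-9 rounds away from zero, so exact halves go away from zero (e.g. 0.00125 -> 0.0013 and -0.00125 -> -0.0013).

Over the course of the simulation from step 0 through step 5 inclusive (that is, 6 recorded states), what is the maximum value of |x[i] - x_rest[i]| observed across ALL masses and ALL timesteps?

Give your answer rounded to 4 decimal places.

Answer: 1.9099

Derivation:
Step 0: x=[5.0000 9.0000] v=[0.0000 2.0000]
Step 1: x=[4.9800 9.2000] v=[-0.2000 2.0000]
Step 2: x=[4.9448 9.3956] v=[-0.3520 1.9560]
Step 3: x=[4.8997 9.5822] v=[-0.4508 1.8658]
Step 4: x=[4.8503 9.7551] v=[-0.4942 1.7293]
Step 5: x=[4.8020 9.9099] v=[-0.4833 1.5483]
Max displacement = 1.9099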